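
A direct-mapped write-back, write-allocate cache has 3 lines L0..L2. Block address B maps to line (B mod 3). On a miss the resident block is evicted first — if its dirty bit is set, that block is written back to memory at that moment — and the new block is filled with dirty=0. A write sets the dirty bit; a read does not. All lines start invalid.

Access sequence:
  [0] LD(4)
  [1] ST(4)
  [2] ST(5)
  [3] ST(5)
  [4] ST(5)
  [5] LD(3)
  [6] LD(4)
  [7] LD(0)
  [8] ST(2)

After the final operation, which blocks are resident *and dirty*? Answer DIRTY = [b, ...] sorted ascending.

DIRTY = [2, 4]

  0 | R B4 → L1 miss [-]
  1 | W B4 → L1 hit [D]
  2 | W B5 → L2 miss [D]
  3 | W B5 → L2 hit [D]
  4 | W B5 → L2 hit [D]
  5 | R B3 → L0 miss [-]
  6 | R B4 → L1 hit [D]
  7 | R B0 → L0 miss [-]
  8 | W B2 → L2 miss wb→B5 [D]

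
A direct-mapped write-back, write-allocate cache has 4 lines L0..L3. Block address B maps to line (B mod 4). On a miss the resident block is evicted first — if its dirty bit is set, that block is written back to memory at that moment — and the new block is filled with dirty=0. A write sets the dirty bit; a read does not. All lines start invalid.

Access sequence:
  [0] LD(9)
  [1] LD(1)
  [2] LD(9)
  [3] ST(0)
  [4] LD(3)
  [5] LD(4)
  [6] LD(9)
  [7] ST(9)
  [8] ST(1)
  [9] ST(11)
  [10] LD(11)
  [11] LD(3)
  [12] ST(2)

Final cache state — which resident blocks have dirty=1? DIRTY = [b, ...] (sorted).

DIRTY = [1, 2]

  0 | R B9 → L1 miss [-]
  1 | R B1 → L1 miss [-]
  2 | R B9 → L1 miss [-]
  3 | W B0 → L0 miss [D]
  4 | R B3 → L3 miss [-]
  5 | R B4 → L0 miss wb→B0 [-]
  6 | R B9 → L1 hit [-]
  7 | W B9 → L1 hit [D]
  8 | W B1 → L1 miss wb→B9 [D]
  9 | W B11 → L3 miss [D]
  10 | R B11 → L3 hit [D]
  11 | R B3 → L3 miss wb→B11 [-]
  12 | W B2 → L2 miss [D]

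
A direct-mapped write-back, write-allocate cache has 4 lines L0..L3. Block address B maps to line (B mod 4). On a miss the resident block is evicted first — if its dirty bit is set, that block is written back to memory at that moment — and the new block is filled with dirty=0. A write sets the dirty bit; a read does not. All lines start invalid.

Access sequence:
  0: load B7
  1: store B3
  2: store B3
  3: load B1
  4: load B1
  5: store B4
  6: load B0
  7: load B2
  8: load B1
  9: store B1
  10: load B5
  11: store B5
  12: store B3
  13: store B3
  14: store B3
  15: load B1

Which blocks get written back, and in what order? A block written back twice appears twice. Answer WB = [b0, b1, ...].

0: R B7 → L3 miss [-]
1: W B3 → L3 miss [D]
2: W B3 → L3 hit [D]
3: R B1 → L1 miss [-]
4: R B1 → L1 hit [-]
5: W B4 → L0 miss [D]
6: R B0 → L0 miss wb→B4 [-]
7: R B2 → L2 miss [-]
8: R B1 → L1 hit [-]
9: W B1 → L1 hit [D]
10: R B5 → L1 miss wb→B1 [-]
11: W B5 → L1 hit [D]
12: W B3 → L3 hit [D]
13: W B3 → L3 hit [D]
14: W B3 → L3 hit [D]
15: R B1 → L1 miss wb→B5 [-]

WB = [4, 1, 5]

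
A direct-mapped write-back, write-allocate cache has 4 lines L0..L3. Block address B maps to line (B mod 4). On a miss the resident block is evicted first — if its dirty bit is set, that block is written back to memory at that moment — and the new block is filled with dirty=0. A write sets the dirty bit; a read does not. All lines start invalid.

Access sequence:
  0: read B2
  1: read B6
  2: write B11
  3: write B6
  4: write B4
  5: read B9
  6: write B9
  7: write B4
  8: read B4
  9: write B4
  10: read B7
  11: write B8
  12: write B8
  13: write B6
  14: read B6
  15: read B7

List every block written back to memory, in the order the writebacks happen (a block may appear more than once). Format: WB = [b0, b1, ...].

0: R B2 -> L2 miss  d=-]
1: R B6 -> L2 miss  d=-]
2: W B11 -> L3 miss  d=D]
3: W B6 -> L2 hit  d=D]
4: W B4 -> L0 miss  d=D]
5: R B9 -> L1 miss  d=-]
6: W B9 -> L1 hit  d=D]
7: W B4 -> L0 hit  d=D]
8: R B4 -> L0 hit  d=D]
9: W B4 -> L0 hit  d=D]
10: R B7 -> L3 miss wb->B11  d=-]
11: W B8 -> L0 miss wb->B4  d=D]
12: W B8 -> L0 hit  d=D]
13: W B6 -> L2 hit  d=D]
14: R B6 -> L2 hit  d=D]
15: R B7 -> L3 hit  d=-]

WB = [11, 4]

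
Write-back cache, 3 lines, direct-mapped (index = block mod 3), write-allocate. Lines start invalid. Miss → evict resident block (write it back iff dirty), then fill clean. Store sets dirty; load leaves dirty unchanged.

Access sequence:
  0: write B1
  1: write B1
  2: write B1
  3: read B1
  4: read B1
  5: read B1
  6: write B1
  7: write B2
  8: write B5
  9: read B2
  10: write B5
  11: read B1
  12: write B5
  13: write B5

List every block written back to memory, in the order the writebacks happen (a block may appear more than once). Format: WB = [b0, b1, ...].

  0 | W B1 → L1 miss [D]
  1 | W B1 → L1 hit [D]
  2 | W B1 → L1 hit [D]
  3 | R B1 → L1 hit [D]
  4 | R B1 → L1 hit [D]
  5 | R B1 → L1 hit [D]
  6 | W B1 → L1 hit [D]
  7 | W B2 → L2 miss [D]
  8 | W B5 → L2 miss wb→B2 [D]
  9 | R B2 → L2 miss wb→B5 [-]
  10 | W B5 → L2 miss [D]
  11 | R B1 → L1 hit [D]
  12 | W B5 → L2 hit [D]
  13 | W B5 → L2 hit [D]

WB = [2, 5]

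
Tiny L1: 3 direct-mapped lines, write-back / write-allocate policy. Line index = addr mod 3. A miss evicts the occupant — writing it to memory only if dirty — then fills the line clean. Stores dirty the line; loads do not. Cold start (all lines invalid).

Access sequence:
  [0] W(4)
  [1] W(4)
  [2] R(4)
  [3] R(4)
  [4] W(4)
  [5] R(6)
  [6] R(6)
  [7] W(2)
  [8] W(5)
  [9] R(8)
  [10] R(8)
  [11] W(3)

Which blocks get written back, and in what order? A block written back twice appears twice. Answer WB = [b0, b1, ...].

WB = [2, 5]

0: W B4 → L1 miss [D]
1: W B4 → L1 hit [D]
2: R B4 → L1 hit [D]
3: R B4 → L1 hit [D]
4: W B4 → L1 hit [D]
5: R B6 → L0 miss [-]
6: R B6 → L0 hit [-]
7: W B2 → L2 miss [D]
8: W B5 → L2 miss wb→B2 [D]
9: R B8 → L2 miss wb→B5 [-]
10: R B8 → L2 hit [-]
11: W B3 → L0 miss [D]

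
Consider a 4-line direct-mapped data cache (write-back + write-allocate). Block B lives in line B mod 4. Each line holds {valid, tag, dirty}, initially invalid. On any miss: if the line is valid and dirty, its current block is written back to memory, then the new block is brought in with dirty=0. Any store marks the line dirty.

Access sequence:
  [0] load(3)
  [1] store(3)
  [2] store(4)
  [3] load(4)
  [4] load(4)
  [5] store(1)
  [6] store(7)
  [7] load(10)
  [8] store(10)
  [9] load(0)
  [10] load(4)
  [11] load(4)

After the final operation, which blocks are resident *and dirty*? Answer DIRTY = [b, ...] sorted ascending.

DIRTY = [1, 7, 10]

0: R B3 → L3 miss [-]
1: W B3 → L3 hit [D]
2: W B4 → L0 miss [D]
3: R B4 → L0 hit [D]
4: R B4 → L0 hit [D]
5: W B1 → L1 miss [D]
6: W B7 → L3 miss wb→B3 [D]
7: R B10 → L2 miss [-]
8: W B10 → L2 hit [D]
9: R B0 → L0 miss wb→B4 [-]
10: R B4 → L0 miss [-]
11: R B4 → L0 hit [-]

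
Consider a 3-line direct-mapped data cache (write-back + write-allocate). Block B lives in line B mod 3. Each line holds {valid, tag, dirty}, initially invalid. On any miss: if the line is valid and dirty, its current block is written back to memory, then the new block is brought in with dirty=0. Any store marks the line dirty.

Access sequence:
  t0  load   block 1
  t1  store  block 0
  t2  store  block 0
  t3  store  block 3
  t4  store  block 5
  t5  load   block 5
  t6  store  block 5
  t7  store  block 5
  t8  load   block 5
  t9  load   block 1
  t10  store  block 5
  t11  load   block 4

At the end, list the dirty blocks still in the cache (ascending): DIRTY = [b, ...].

0: R B1 -> L1 miss  d=-]
1: W B0 -> L0 miss  d=D]
2: W B0 -> L0 hit  d=D]
3: W B3 -> L0 miss wb->B0  d=D]
4: W B5 -> L2 miss  d=D]
5: R B5 -> L2 hit  d=D]
6: W B5 -> L2 hit  d=D]
7: W B5 -> L2 hit  d=D]
8: R B5 -> L2 hit  d=D]
9: R B1 -> L1 hit  d=-]
10: W B5 -> L2 hit  d=D]
11: R B4 -> L1 miss  d=-]

DIRTY = [3, 5]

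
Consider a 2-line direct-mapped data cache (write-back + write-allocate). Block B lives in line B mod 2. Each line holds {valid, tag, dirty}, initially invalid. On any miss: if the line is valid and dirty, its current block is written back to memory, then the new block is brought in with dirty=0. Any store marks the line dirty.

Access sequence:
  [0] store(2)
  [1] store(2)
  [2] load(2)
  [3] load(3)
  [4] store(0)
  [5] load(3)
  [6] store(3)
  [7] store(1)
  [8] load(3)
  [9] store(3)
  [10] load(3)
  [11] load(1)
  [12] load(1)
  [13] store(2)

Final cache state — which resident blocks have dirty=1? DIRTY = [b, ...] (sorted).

0: W B2 -> L0 miss  d=D]
1: W B2 -> L0 hit  d=D]
2: R B2 -> L0 hit  d=D]
3: R B3 -> L1 miss  d=-]
4: W B0 -> L0 miss wb->B2  d=D]
5: R B3 -> L1 hit  d=-]
6: W B3 -> L1 hit  d=D]
7: W B1 -> L1 miss wb->B3  d=D]
8: R B3 -> L1 miss wb->B1  d=-]
9: W B3 -> L1 hit  d=D]
10: R B3 -> L1 hit  d=D]
11: R B1 -> L1 miss wb->B3  d=-]
12: R B1 -> L1 hit  d=-]
13: W B2 -> L0 miss wb->B0  d=D]

DIRTY = [2]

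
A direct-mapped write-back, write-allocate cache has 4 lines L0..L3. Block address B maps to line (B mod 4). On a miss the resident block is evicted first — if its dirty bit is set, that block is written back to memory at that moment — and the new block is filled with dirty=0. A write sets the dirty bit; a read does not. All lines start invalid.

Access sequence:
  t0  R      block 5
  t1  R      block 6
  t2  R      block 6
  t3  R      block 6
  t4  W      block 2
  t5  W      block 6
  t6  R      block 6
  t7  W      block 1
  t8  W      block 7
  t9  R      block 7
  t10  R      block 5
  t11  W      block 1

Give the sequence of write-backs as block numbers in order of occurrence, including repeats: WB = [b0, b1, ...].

0: R B5 → L1 miss [-]
1: R B6 → L2 miss [-]
2: R B6 → L2 hit [-]
3: R B6 → L2 hit [-]
4: W B2 → L2 miss [D]
5: W B6 → L2 miss wb→B2 [D]
6: R B6 → L2 hit [D]
7: W B1 → L1 miss [D]
8: W B7 → L3 miss [D]
9: R B7 → L3 hit [D]
10: R B5 → L1 miss wb→B1 [-]
11: W B1 → L1 miss [D]

WB = [2, 1]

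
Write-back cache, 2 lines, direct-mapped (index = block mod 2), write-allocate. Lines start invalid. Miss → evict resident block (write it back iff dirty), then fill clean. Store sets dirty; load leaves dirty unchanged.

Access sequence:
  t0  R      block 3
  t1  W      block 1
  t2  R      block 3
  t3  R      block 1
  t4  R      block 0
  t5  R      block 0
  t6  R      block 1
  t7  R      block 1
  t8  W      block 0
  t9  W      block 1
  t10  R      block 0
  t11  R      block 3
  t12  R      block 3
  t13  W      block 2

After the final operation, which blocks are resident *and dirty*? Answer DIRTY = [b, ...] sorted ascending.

0: R B3 → L1 miss [-]
1: W B1 → L1 miss [D]
2: R B3 → L1 miss wb→B1 [-]
3: R B1 → L1 miss [-]
4: R B0 → L0 miss [-]
5: R B0 → L0 hit [-]
6: R B1 → L1 hit [-]
7: R B1 → L1 hit [-]
8: W B0 → L0 hit [D]
9: W B1 → L1 hit [D]
10: R B0 → L0 hit [D]
11: R B3 → L1 miss wb→B1 [-]
12: R B3 → L1 hit [-]
13: W B2 → L0 miss wb→B0 [D]

DIRTY = [2]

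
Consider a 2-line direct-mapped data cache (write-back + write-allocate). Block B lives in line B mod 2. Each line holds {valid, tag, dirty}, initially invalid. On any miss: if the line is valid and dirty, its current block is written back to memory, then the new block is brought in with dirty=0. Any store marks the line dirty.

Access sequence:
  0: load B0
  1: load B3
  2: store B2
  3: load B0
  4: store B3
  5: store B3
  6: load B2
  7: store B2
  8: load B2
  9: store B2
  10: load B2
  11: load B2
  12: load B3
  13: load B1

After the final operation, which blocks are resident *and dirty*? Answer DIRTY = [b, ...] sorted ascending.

0: R B0 -> L0 miss  d=-]
1: R B3 -> L1 miss  d=-]
2: W B2 -> L0 miss  d=D]
3: R B0 -> L0 miss wb->B2  d=-]
4: W B3 -> L1 hit  d=D]
5: W B3 -> L1 hit  d=D]
6: R B2 -> L0 miss  d=-]
7: W B2 -> L0 hit  d=D]
8: R B2 -> L0 hit  d=D]
9: W B2 -> L0 hit  d=D]
10: R B2 -> L0 hit  d=D]
11: R B2 -> L0 hit  d=D]
12: R B3 -> L1 hit  d=D]
13: R B1 -> L1 miss wb->B3  d=-]

DIRTY = [2]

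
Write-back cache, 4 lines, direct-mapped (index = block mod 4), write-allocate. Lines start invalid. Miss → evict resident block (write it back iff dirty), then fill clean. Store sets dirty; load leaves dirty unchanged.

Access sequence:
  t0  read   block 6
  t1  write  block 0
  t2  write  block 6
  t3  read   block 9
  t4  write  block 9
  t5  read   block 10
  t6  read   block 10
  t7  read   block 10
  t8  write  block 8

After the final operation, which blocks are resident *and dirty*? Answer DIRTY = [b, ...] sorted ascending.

DIRTY = [8, 9]

0: R B6 → L2 miss [-]
1: W B0 → L0 miss [D]
2: W B6 → L2 hit [D]
3: R B9 → L1 miss [-]
4: W B9 → L1 hit [D]
5: R B10 → L2 miss wb→B6 [-]
6: R B10 → L2 hit [-]
7: R B10 → L2 hit [-]
8: W B8 → L0 miss wb→B0 [D]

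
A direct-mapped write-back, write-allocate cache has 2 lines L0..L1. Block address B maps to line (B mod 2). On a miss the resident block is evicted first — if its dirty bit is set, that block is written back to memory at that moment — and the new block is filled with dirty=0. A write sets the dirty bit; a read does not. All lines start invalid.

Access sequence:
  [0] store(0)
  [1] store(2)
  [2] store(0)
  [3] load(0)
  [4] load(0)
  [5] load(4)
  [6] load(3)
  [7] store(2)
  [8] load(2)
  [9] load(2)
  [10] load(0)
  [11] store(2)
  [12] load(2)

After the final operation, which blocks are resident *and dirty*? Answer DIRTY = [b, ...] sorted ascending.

  0 | W B0 → L0 miss [D]
  1 | W B2 → L0 miss wb→B0 [D]
  2 | W B0 → L0 miss wb→B2 [D]
  3 | R B0 → L0 hit [D]
  4 | R B0 → L0 hit [D]
  5 | R B4 → L0 miss wb→B0 [-]
  6 | R B3 → L1 miss [-]
  7 | W B2 → L0 miss [D]
  8 | R B2 → L0 hit [D]
  9 | R B2 → L0 hit [D]
  10 | R B0 → L0 miss wb→B2 [-]
  11 | W B2 → L0 miss [D]
  12 | R B2 → L0 hit [D]

DIRTY = [2]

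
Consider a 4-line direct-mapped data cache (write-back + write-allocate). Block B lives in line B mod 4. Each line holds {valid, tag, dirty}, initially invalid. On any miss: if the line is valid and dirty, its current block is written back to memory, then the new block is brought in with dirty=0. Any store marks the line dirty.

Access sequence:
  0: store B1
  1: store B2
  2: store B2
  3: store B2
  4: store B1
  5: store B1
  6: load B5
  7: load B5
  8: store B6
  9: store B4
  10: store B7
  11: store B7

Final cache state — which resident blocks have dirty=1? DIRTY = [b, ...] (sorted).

DIRTY = [4, 6, 7]

0: W B1 -> L1 miss  d=D]
1: W B2 -> L2 miss  d=D]
2: W B2 -> L2 hit  d=D]
3: W B2 -> L2 hit  d=D]
4: W B1 -> L1 hit  d=D]
5: W B1 -> L1 hit  d=D]
6: R B5 -> L1 miss wb->B1  d=-]
7: R B5 -> L1 hit  d=-]
8: W B6 -> L2 miss wb->B2  d=D]
9: W B4 -> L0 miss  d=D]
10: W B7 -> L3 miss  d=D]
11: W B7 -> L3 hit  d=D]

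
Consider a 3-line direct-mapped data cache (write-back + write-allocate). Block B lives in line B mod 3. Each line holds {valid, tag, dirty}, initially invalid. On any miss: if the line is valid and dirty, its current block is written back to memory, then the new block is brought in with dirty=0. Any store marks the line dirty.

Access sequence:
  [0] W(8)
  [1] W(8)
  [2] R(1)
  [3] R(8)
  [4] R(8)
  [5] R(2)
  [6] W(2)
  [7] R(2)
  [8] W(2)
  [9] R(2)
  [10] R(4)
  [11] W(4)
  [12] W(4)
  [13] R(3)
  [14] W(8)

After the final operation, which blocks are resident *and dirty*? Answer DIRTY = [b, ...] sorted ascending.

  0 | W B8 → L2 miss [D]
  1 | W B8 → L2 hit [D]
  2 | R B1 → L1 miss [-]
  3 | R B8 → L2 hit [D]
  4 | R B8 → L2 hit [D]
  5 | R B2 → L2 miss wb→B8 [-]
  6 | W B2 → L2 hit [D]
  7 | R B2 → L2 hit [D]
  8 | W B2 → L2 hit [D]
  9 | R B2 → L2 hit [D]
  10 | R B4 → L1 miss [-]
  11 | W B4 → L1 hit [D]
  12 | W B4 → L1 hit [D]
  13 | R B3 → L0 miss [-]
  14 | W B8 → L2 miss wb→B2 [D]

DIRTY = [4, 8]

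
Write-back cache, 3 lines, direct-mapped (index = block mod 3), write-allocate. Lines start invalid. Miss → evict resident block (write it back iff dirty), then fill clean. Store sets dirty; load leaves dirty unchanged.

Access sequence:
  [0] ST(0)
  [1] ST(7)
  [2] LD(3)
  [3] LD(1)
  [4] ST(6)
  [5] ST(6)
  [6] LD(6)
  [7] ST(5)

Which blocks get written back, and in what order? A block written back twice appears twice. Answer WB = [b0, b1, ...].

WB = [0, 7]

0: W B0 -> L0 miss  d=D]
1: W B7 -> L1 miss  d=D]
2: R B3 -> L0 miss wb->B0  d=-]
3: R B1 -> L1 miss wb->B7  d=-]
4: W B6 -> L0 miss  d=D]
5: W B6 -> L0 hit  d=D]
6: R B6 -> L0 hit  d=D]
7: W B5 -> L2 miss  d=D]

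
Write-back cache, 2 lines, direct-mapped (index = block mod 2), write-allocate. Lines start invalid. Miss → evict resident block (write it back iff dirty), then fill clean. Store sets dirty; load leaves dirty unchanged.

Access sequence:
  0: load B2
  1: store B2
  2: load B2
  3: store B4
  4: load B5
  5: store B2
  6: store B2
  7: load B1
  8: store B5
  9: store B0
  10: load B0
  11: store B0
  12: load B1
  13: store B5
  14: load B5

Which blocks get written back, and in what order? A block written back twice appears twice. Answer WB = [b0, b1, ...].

WB = [2, 4, 2, 5]

0: R B2 -> L0 miss  d=-]
1: W B2 -> L0 hit  d=D]
2: R B2 -> L0 hit  d=D]
3: W B4 -> L0 miss wb->B2  d=D]
4: R B5 -> L1 miss  d=-]
5: W B2 -> L0 miss wb->B4  d=D]
6: W B2 -> L0 hit  d=D]
7: R B1 -> L1 miss  d=-]
8: W B5 -> L1 miss  d=D]
9: W B0 -> L0 miss wb->B2  d=D]
10: R B0 -> L0 hit  d=D]
11: W B0 -> L0 hit  d=D]
12: R B1 -> L1 miss wb->B5  d=-]
13: W B5 -> L1 miss  d=D]
14: R B5 -> L1 hit  d=D]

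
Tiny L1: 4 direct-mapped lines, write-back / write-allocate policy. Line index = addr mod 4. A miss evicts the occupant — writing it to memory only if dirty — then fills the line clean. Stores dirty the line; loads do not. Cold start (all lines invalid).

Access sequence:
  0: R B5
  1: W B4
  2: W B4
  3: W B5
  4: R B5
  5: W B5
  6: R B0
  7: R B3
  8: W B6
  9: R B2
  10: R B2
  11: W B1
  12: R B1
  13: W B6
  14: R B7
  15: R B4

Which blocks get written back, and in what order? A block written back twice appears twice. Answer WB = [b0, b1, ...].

WB = [4, 6, 5]

  0 | R B5 → L1 miss [-]
  1 | W B4 → L0 miss [D]
  2 | W B4 → L0 hit [D]
  3 | W B5 → L1 hit [D]
  4 | R B5 → L1 hit [D]
  5 | W B5 → L1 hit [D]
  6 | R B0 → L0 miss wb→B4 [-]
  7 | R B3 → L3 miss [-]
  8 | W B6 → L2 miss [D]
  9 | R B2 → L2 miss wb→B6 [-]
  10 | R B2 → L2 hit [-]
  11 | W B1 → L1 miss wb→B5 [D]
  12 | R B1 → L1 hit [D]
  13 | W B6 → L2 miss [D]
  14 | R B7 → L3 miss [-]
  15 | R B4 → L0 miss [-]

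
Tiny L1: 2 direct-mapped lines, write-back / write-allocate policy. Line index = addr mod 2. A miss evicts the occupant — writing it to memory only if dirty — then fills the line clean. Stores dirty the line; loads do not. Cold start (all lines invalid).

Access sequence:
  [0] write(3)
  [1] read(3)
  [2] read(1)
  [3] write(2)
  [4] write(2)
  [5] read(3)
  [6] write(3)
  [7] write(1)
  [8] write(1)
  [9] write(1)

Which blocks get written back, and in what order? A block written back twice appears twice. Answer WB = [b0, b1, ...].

WB = [3, 3]

0: W B3 → L1 miss [D]
1: R B3 → L1 hit [D]
2: R B1 → L1 miss wb→B3 [-]
3: W B2 → L0 miss [D]
4: W B2 → L0 hit [D]
5: R B3 → L1 miss [-]
6: W B3 → L1 hit [D]
7: W B1 → L1 miss wb→B3 [D]
8: W B1 → L1 hit [D]
9: W B1 → L1 hit [D]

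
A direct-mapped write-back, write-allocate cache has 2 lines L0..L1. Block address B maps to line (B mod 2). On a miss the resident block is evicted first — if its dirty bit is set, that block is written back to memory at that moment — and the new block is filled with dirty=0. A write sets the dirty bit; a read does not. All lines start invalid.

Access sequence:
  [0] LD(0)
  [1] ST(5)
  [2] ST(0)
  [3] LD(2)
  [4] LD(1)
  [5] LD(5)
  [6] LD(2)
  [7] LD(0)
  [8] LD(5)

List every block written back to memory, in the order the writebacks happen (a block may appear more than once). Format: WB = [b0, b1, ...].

WB = [0, 5]

0: R B0 → L0 miss [-]
1: W B5 → L1 miss [D]
2: W B0 → L0 hit [D]
3: R B2 → L0 miss wb→B0 [-]
4: R B1 → L1 miss wb→B5 [-]
5: R B5 → L1 miss [-]
6: R B2 → L0 hit [-]
7: R B0 → L0 miss [-]
8: R B5 → L1 hit [-]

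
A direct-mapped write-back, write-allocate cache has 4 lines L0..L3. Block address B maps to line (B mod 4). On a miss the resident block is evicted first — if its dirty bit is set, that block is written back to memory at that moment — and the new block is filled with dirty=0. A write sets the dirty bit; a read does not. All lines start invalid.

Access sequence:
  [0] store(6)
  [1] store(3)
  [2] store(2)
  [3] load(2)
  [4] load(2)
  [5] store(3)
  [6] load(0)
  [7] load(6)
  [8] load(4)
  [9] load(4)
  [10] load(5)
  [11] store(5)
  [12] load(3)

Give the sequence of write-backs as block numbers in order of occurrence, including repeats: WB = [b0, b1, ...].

WB = [6, 2]

  0 | W B6 → L2 miss [D]
  1 | W B3 → L3 miss [D]
  2 | W B2 → L2 miss wb→B6 [D]
  3 | R B2 → L2 hit [D]
  4 | R B2 → L2 hit [D]
  5 | W B3 → L3 hit [D]
  6 | R B0 → L0 miss [-]
  7 | R B6 → L2 miss wb→B2 [-]
  8 | R B4 → L0 miss [-]
  9 | R B4 → L0 hit [-]
  10 | R B5 → L1 miss [-]
  11 | W B5 → L1 hit [D]
  12 | R B3 → L3 hit [D]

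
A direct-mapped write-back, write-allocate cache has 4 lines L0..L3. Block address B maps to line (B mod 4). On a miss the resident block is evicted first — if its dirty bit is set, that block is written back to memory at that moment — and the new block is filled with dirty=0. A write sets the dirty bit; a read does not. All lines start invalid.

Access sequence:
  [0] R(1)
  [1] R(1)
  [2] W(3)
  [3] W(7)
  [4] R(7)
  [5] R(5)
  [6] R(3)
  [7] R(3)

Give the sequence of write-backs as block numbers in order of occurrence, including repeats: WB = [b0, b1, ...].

WB = [3, 7]

0: R B1 → L1 miss [-]
1: R B1 → L1 hit [-]
2: W B3 → L3 miss [D]
3: W B7 → L3 miss wb→B3 [D]
4: R B7 → L3 hit [D]
5: R B5 → L1 miss [-]
6: R B3 → L3 miss wb→B7 [-]
7: R B3 → L3 hit [-]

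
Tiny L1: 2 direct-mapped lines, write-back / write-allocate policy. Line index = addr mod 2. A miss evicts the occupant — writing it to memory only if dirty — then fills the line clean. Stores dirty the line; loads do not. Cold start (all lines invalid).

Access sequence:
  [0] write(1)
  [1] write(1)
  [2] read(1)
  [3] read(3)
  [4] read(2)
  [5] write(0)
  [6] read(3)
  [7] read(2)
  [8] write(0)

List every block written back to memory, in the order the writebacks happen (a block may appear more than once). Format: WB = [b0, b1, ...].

WB = [1, 0]

0: W B1 -> L1 miss  d=D]
1: W B1 -> L1 hit  d=D]
2: R B1 -> L1 hit  d=D]
3: R B3 -> L1 miss wb->B1  d=-]
4: R B2 -> L0 miss  d=-]
5: W B0 -> L0 miss  d=D]
6: R B3 -> L1 hit  d=-]
7: R B2 -> L0 miss wb->B0  d=-]
8: W B0 -> L0 miss  d=D]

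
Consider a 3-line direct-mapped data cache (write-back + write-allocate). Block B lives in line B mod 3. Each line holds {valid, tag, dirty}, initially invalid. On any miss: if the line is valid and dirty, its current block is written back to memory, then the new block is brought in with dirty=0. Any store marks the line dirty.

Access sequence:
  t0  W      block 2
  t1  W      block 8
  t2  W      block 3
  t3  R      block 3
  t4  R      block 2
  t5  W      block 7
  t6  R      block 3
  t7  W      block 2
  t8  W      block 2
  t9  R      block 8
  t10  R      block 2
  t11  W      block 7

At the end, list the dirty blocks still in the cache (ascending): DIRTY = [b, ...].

DIRTY = [3, 7]

0: W B2 -> L2 miss  d=D]
1: W B8 -> L2 miss wb->B2  d=D]
2: W B3 -> L0 miss  d=D]
3: R B3 -> L0 hit  d=D]
4: R B2 -> L2 miss wb->B8  d=-]
5: W B7 -> L1 miss  d=D]
6: R B3 -> L0 hit  d=D]
7: W B2 -> L2 hit  d=D]
8: W B2 -> L2 hit  d=D]
9: R B8 -> L2 miss wb->B2  d=-]
10: R B2 -> L2 miss  d=-]
11: W B7 -> L1 hit  d=D]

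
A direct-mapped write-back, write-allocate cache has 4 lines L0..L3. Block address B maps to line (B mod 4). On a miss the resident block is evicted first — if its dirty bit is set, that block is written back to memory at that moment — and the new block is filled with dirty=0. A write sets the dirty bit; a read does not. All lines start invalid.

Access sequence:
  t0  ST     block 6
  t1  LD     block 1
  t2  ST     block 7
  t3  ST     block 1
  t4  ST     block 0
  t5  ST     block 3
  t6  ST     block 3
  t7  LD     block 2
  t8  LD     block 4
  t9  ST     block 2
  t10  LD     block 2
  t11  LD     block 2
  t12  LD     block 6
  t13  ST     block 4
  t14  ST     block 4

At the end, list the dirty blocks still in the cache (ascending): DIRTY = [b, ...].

DIRTY = [1, 3, 4]

0: W B6 → L2 miss [D]
1: R B1 → L1 miss [-]
2: W B7 → L3 miss [D]
3: W B1 → L1 hit [D]
4: W B0 → L0 miss [D]
5: W B3 → L3 miss wb→B7 [D]
6: W B3 → L3 hit [D]
7: R B2 → L2 miss wb→B6 [-]
8: R B4 → L0 miss wb→B0 [-]
9: W B2 → L2 hit [D]
10: R B2 → L2 hit [D]
11: R B2 → L2 hit [D]
12: R B6 → L2 miss wb→B2 [-]
13: W B4 → L0 hit [D]
14: W B4 → L0 hit [D]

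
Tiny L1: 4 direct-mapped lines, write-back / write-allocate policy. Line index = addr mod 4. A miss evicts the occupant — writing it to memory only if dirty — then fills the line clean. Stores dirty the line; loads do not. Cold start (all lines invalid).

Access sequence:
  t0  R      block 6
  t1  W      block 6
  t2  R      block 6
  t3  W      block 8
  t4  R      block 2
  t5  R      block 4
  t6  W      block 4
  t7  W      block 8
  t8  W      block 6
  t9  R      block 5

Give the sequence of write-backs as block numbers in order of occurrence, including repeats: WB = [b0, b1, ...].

0: R B6 → L2 miss [-]
1: W B6 → L2 hit [D]
2: R B6 → L2 hit [D]
3: W B8 → L0 miss [D]
4: R B2 → L2 miss wb→B6 [-]
5: R B4 → L0 miss wb→B8 [-]
6: W B4 → L0 hit [D]
7: W B8 → L0 miss wb→B4 [D]
8: W B6 → L2 miss [D]
9: R B5 → L1 miss [-]

WB = [6, 8, 4]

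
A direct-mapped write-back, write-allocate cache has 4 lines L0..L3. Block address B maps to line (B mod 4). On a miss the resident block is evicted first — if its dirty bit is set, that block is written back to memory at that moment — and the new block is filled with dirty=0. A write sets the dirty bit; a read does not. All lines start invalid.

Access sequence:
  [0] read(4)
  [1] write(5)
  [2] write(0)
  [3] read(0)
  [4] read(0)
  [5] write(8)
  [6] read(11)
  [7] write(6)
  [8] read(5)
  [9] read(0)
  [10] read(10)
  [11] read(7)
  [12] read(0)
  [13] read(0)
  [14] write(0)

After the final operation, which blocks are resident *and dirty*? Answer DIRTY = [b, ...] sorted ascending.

0: R B4 → L0 miss [-]
1: W B5 → L1 miss [D]
2: W B0 → L0 miss [D]
3: R B0 → L0 hit [D]
4: R B0 → L0 hit [D]
5: W B8 → L0 miss wb→B0 [D]
6: R B11 → L3 miss [-]
7: W B6 → L2 miss [D]
8: R B5 → L1 hit [D]
9: R B0 → L0 miss wb→B8 [-]
10: R B10 → L2 miss wb→B6 [-]
11: R B7 → L3 miss [-]
12: R B0 → L0 hit [-]
13: R B0 → L0 hit [-]
14: W B0 → L0 hit [D]

DIRTY = [0, 5]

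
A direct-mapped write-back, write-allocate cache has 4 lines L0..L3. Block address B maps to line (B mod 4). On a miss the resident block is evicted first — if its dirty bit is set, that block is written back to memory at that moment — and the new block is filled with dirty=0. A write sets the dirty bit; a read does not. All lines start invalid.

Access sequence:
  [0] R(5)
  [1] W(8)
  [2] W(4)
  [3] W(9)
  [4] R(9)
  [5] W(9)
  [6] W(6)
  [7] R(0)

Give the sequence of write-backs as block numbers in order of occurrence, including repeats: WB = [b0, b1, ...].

0: R B5 -> L1 miss  d=-]
1: W B8 -> L0 miss  d=D]
2: W B4 -> L0 miss wb->B8  d=D]
3: W B9 -> L1 miss  d=D]
4: R B9 -> L1 hit  d=D]
5: W B9 -> L1 hit  d=D]
6: W B6 -> L2 miss  d=D]
7: R B0 -> L0 miss wb->B4  d=-]

WB = [8, 4]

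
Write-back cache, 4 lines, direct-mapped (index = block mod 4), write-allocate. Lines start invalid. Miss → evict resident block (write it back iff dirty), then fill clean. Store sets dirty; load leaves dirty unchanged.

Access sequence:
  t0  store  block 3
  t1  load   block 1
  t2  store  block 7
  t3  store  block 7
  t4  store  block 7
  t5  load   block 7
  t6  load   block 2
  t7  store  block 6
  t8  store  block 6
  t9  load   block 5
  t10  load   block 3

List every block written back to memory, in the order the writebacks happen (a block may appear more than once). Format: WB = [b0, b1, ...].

  0 | W B3 → L3 miss [D]
  1 | R B1 → L1 miss [-]
  2 | W B7 → L3 miss wb→B3 [D]
  3 | W B7 → L3 hit [D]
  4 | W B7 → L3 hit [D]
  5 | R B7 → L3 hit [D]
  6 | R B2 → L2 miss [-]
  7 | W B6 → L2 miss [D]
  8 | W B6 → L2 hit [D]
  9 | R B5 → L1 miss [-]
  10 | R B3 → L3 miss wb→B7 [-]

WB = [3, 7]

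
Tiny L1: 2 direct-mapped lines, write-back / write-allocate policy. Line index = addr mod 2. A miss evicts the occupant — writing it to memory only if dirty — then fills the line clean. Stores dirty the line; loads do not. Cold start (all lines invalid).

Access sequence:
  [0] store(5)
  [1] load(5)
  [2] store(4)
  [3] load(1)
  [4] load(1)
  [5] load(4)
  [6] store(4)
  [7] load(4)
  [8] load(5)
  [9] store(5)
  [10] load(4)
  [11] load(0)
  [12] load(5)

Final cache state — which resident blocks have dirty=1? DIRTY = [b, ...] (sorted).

0: W B5 → L1 miss [D]
1: R B5 → L1 hit [D]
2: W B4 → L0 miss [D]
3: R B1 → L1 miss wb→B5 [-]
4: R B1 → L1 hit [-]
5: R B4 → L0 hit [D]
6: W B4 → L0 hit [D]
7: R B4 → L0 hit [D]
8: R B5 → L1 miss [-]
9: W B5 → L1 hit [D]
10: R B4 → L0 hit [D]
11: R B0 → L0 miss wb→B4 [-]
12: R B5 → L1 hit [D]

DIRTY = [5]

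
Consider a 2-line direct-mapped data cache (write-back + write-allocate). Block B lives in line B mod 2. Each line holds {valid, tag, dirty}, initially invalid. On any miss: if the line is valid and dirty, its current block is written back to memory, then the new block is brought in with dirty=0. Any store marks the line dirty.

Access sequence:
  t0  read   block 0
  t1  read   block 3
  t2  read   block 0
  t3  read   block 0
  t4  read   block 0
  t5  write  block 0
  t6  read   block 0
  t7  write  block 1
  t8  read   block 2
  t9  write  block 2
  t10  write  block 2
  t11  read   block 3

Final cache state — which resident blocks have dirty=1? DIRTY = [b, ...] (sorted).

0: R B0 -> L0 miss  d=-]
1: R B3 -> L1 miss  d=-]
2: R B0 -> L0 hit  d=-]
3: R B0 -> L0 hit  d=-]
4: R B0 -> L0 hit  d=-]
5: W B0 -> L0 hit  d=D]
6: R B0 -> L0 hit  d=D]
7: W B1 -> L1 miss  d=D]
8: R B2 -> L0 miss wb->B0  d=-]
9: W B2 -> L0 hit  d=D]
10: W B2 -> L0 hit  d=D]
11: R B3 -> L1 miss wb->B1  d=-]

DIRTY = [2]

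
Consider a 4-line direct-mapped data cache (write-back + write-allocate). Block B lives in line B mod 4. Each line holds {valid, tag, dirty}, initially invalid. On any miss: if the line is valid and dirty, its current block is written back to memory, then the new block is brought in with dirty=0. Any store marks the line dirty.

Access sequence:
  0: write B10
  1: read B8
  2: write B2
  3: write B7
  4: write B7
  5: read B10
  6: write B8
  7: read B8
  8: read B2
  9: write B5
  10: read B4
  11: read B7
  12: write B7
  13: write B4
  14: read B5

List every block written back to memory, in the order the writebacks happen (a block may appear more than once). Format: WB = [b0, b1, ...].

  0 | W B10 → L2 miss [D]
  1 | R B8 → L0 miss [-]
  2 | W B2 → L2 miss wb→B10 [D]
  3 | W B7 → L3 miss [D]
  4 | W B7 → L3 hit [D]
  5 | R B10 → L2 miss wb→B2 [-]
  6 | W B8 → L0 hit [D]
  7 | R B8 → L0 hit [D]
  8 | R B2 → L2 miss [-]
  9 | W B5 → L1 miss [D]
  10 | R B4 → L0 miss wb→B8 [-]
  11 | R B7 → L3 hit [D]
  12 | W B7 → L3 hit [D]
  13 | W B4 → L0 hit [D]
  14 | R B5 → L1 hit [D]

WB = [10, 2, 8]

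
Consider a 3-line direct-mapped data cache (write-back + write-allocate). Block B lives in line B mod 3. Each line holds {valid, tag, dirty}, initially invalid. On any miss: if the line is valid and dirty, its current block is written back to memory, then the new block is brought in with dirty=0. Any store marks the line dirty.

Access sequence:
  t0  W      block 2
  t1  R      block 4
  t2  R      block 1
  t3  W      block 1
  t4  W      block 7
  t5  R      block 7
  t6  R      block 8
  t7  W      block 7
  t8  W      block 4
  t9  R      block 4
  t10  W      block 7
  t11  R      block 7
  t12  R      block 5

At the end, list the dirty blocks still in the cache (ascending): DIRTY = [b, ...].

0: W B2 -> L2 miss  d=D]
1: R B4 -> L1 miss  d=-]
2: R B1 -> L1 miss  d=-]
3: W B1 -> L1 hit  d=D]
4: W B7 -> L1 miss wb->B1  d=D]
5: R B7 -> L1 hit  d=D]
6: R B8 -> L2 miss wb->B2  d=-]
7: W B7 -> L1 hit  d=D]
8: W B4 -> L1 miss wb->B7  d=D]
9: R B4 -> L1 hit  d=D]
10: W B7 -> L1 miss wb->B4  d=D]
11: R B7 -> L1 hit  d=D]
12: R B5 -> L2 miss  d=-]

DIRTY = [7]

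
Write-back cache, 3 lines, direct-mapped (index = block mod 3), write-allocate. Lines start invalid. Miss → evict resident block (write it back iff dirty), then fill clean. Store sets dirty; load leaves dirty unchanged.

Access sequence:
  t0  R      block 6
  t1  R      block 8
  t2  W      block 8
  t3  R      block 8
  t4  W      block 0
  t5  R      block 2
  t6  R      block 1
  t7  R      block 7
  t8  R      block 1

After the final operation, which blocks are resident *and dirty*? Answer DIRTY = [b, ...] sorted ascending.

DIRTY = [0]

  0 | R B6 → L0 miss [-]
  1 | R B8 → L2 miss [-]
  2 | W B8 → L2 hit [D]
  3 | R B8 → L2 hit [D]
  4 | W B0 → L0 miss [D]
  5 | R B2 → L2 miss wb→B8 [-]
  6 | R B1 → L1 miss [-]
  7 | R B7 → L1 miss [-]
  8 | R B1 → L1 miss [-]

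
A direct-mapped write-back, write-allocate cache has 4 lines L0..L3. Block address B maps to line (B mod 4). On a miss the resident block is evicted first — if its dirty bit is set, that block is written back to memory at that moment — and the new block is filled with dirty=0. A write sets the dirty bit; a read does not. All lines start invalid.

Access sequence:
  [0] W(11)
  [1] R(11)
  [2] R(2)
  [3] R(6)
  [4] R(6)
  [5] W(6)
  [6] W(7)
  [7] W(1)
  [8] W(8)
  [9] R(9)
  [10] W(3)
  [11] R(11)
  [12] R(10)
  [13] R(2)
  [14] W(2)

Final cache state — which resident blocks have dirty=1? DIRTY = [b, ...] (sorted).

0: W B11 -> L3 miss  d=D]
1: R B11 -> L3 hit  d=D]
2: R B2 -> L2 miss  d=-]
3: R B6 -> L2 miss  d=-]
4: R B6 -> L2 hit  d=-]
5: W B6 -> L2 hit  d=D]
6: W B7 -> L3 miss wb->B11  d=D]
7: W B1 -> L1 miss  d=D]
8: W B8 -> L0 miss  d=D]
9: R B9 -> L1 miss wb->B1  d=-]
10: W B3 -> L3 miss wb->B7  d=D]
11: R B11 -> L3 miss wb->B3  d=-]
12: R B10 -> L2 miss wb->B6  d=-]
13: R B2 -> L2 miss  d=-]
14: W B2 -> L2 hit  d=D]

DIRTY = [2, 8]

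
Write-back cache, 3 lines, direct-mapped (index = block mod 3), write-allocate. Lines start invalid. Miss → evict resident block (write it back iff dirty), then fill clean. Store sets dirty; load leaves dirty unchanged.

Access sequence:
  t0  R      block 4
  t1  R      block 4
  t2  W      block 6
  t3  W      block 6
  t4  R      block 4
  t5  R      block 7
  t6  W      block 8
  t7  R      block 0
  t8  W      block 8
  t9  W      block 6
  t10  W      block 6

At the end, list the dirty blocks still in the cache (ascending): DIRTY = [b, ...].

  0 | R B4 → L1 miss [-]
  1 | R B4 → L1 hit [-]
  2 | W B6 → L0 miss [D]
  3 | W B6 → L0 hit [D]
  4 | R B4 → L1 hit [-]
  5 | R B7 → L1 miss [-]
  6 | W B8 → L2 miss [D]
  7 | R B0 → L0 miss wb→B6 [-]
  8 | W B8 → L2 hit [D]
  9 | W B6 → L0 miss [D]
  10 | W B6 → L0 hit [D]

DIRTY = [6, 8]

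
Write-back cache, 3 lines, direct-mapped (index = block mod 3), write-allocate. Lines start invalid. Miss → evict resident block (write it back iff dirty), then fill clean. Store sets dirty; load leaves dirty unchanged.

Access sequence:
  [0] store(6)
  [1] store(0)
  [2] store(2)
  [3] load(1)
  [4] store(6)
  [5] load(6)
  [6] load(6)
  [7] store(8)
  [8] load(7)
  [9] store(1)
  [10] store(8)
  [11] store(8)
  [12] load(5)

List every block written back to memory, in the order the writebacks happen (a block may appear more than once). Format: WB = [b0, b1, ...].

0: W B6 -> L0 miss  d=D]
1: W B0 -> L0 miss wb->B6  d=D]
2: W B2 -> L2 miss  d=D]
3: R B1 -> L1 miss  d=-]
4: W B6 -> L0 miss wb->B0  d=D]
5: R B6 -> L0 hit  d=D]
6: R B6 -> L0 hit  d=D]
7: W B8 -> L2 miss wb->B2  d=D]
8: R B7 -> L1 miss  d=-]
9: W B1 -> L1 miss  d=D]
10: W B8 -> L2 hit  d=D]
11: W B8 -> L2 hit  d=D]
12: R B5 -> L2 miss wb->B8  d=-]

WB = [6, 0, 2, 8]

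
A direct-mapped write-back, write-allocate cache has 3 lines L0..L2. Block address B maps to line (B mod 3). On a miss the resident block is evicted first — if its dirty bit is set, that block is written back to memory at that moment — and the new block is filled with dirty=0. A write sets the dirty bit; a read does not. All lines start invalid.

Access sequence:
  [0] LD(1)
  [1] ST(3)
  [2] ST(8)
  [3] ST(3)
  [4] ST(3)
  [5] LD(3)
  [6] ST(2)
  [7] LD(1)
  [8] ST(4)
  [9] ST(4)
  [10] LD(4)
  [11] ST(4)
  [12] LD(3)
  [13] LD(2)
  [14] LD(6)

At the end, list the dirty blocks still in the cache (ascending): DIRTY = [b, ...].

DIRTY = [2, 4]

0: R B1 → L1 miss [-]
1: W B3 → L0 miss [D]
2: W B8 → L2 miss [D]
3: W B3 → L0 hit [D]
4: W B3 → L0 hit [D]
5: R B3 → L0 hit [D]
6: W B2 → L2 miss wb→B8 [D]
7: R B1 → L1 hit [-]
8: W B4 → L1 miss [D]
9: W B4 → L1 hit [D]
10: R B4 → L1 hit [D]
11: W B4 → L1 hit [D]
12: R B3 → L0 hit [D]
13: R B2 → L2 hit [D]
14: R B6 → L0 miss wb→B3 [-]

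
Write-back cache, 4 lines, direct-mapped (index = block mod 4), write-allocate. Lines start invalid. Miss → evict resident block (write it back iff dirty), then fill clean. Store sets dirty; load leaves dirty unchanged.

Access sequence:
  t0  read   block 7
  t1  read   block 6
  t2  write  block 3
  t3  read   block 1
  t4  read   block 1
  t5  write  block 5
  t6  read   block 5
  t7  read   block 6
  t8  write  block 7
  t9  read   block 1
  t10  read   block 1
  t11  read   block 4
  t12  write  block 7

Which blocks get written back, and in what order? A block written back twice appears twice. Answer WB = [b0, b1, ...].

0: R B7 → L3 miss [-]
1: R B6 → L2 miss [-]
2: W B3 → L3 miss [D]
3: R B1 → L1 miss [-]
4: R B1 → L1 hit [-]
5: W B5 → L1 miss [D]
6: R B5 → L1 hit [D]
7: R B6 → L2 hit [-]
8: W B7 → L3 miss wb→B3 [D]
9: R B1 → L1 miss wb→B5 [-]
10: R B1 → L1 hit [-]
11: R B4 → L0 miss [-]
12: W B7 → L3 hit [D]

WB = [3, 5]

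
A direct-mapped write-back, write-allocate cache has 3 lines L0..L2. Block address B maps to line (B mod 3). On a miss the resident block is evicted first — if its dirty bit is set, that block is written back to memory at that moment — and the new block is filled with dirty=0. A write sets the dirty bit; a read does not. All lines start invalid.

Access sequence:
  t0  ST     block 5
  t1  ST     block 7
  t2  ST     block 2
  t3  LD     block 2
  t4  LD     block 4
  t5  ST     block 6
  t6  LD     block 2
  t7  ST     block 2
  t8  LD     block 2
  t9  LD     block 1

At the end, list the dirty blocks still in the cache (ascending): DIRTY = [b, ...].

DIRTY = [2, 6]

0: W B5 -> L2 miss  d=D]
1: W B7 -> L1 miss  d=D]
2: W B2 -> L2 miss wb->B5  d=D]
3: R B2 -> L2 hit  d=D]
4: R B4 -> L1 miss wb->B7  d=-]
5: W B6 -> L0 miss  d=D]
6: R B2 -> L2 hit  d=D]
7: W B2 -> L2 hit  d=D]
8: R B2 -> L2 hit  d=D]
9: R B1 -> L1 miss  d=-]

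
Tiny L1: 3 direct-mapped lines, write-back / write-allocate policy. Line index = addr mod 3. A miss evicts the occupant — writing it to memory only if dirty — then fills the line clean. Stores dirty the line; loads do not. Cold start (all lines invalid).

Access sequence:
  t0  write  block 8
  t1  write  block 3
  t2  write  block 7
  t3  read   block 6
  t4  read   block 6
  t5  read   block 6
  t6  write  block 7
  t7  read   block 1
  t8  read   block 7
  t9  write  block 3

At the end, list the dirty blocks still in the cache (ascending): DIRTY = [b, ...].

DIRTY = [3, 8]

  0 | W B8 → L2 miss [D]
  1 | W B3 → L0 miss [D]
  2 | W B7 → L1 miss [D]
  3 | R B6 → L0 miss wb→B3 [-]
  4 | R B6 → L0 hit [-]
  5 | R B6 → L0 hit [-]
  6 | W B7 → L1 hit [D]
  7 | R B1 → L1 miss wb→B7 [-]
  8 | R B7 → L1 miss [-]
  9 | W B3 → L0 miss [D]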